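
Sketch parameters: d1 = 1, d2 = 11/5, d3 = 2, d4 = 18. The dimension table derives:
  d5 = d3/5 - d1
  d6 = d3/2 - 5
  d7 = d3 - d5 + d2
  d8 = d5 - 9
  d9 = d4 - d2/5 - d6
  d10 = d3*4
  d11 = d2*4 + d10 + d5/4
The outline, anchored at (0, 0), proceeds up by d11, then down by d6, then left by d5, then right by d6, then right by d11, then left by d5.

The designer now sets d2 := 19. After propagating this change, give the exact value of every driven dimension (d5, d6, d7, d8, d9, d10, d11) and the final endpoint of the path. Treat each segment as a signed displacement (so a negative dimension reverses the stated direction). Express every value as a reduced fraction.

Apply edit: d2 := 19
  d5 = d3/5 - d1 = -3/5
  d6 = d3/2 - 5 = -4
  d7 = d3 - d5 + d2 = 108/5
  d8 = d5 - 9 = -48/5
  d9 = d4 - d2/5 - d6 = 91/5
  d10 = d3*4 = 8
  d11 = d2*4 + d10 + d5/4 = 1677/20
Walk from origin (0, 0):
  seg 1: up by d11 = 1677/20 → (0, 1677/20)
  seg 2: down by d6 = -4 → (0, 1757/20)
  seg 3: left by d5 = -3/5 → (3/5, 1757/20)
  seg 4: right by d6 = -4 → (-17/5, 1757/20)
  seg 5: right by d11 = 1677/20 → (1609/20, 1757/20)
  seg 6: left by d5 = -3/5 → (1621/20, 1757/20)

d5 = -3/5
d6 = -4
d7 = 108/5
d8 = -48/5
d9 = 91/5
d10 = 8
d11 = 1677/20
endpoint = (1621/20, 1757/20)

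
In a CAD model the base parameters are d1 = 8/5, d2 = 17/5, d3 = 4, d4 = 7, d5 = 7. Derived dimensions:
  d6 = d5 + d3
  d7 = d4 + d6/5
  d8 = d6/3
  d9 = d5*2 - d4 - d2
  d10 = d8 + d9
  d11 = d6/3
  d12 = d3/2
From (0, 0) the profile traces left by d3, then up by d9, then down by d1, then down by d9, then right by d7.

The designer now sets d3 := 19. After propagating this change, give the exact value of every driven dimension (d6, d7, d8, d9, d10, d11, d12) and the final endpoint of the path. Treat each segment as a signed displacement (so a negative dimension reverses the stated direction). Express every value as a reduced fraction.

d6 = 26
d7 = 61/5
d8 = 26/3
d9 = 18/5
d10 = 184/15
d11 = 26/3
d12 = 19/2
endpoint = (-34/5, -8/5)

Apply edit: d3 := 19
  d6 = d5 + d3 = 26
  d7 = d4 + d6/5 = 61/5
  d8 = d6/3 = 26/3
  d9 = d5*2 - d4 - d2 = 18/5
  d10 = d8 + d9 = 184/15
  d11 = d6/3 = 26/3
  d12 = d3/2 = 19/2
Walk from origin (0, 0):
  seg 1: left by d3 = 19 → (-19, 0)
  seg 2: up by d9 = 18/5 → (-19, 18/5)
  seg 3: down by d1 = 8/5 → (-19, 2)
  seg 4: down by d9 = 18/5 → (-19, -8/5)
  seg 5: right by d7 = 61/5 → (-34/5, -8/5)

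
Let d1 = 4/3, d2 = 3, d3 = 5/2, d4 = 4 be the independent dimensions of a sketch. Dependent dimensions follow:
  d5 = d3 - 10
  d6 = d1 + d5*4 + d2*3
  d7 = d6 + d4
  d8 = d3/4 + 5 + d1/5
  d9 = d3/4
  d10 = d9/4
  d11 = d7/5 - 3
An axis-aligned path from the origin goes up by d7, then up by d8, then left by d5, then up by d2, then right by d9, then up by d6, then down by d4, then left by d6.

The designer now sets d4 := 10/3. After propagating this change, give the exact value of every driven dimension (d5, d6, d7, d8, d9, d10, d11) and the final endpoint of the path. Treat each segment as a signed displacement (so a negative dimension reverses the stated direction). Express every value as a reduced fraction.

d5 = -15/2
d6 = -59/3
d7 = -49/3
d8 = 707/120
d9 = 5/8
d10 = 5/32
d11 = -94/15
endpoint = (667/24, -3653/120)

Apply edit: d4 := 10/3
  d5 = d3 - 10 = -15/2
  d6 = d1 + d5*4 + d2*3 = -59/3
  d7 = d6 + d4 = -49/3
  d8 = d3/4 + 5 + d1/5 = 707/120
  d9 = d3/4 = 5/8
  d10 = d9/4 = 5/32
  d11 = d7/5 - 3 = -94/15
Walk from origin (0, 0):
  seg 1: up by d7 = -49/3 → (0, -49/3)
  seg 2: up by d8 = 707/120 → (0, -1253/120)
  seg 3: left by d5 = -15/2 → (15/2, -1253/120)
  seg 4: up by d2 = 3 → (15/2, -893/120)
  seg 5: right by d9 = 5/8 → (65/8, -893/120)
  seg 6: up by d6 = -59/3 → (65/8, -3253/120)
  seg 7: down by d4 = 10/3 → (65/8, -3653/120)
  seg 8: left by d6 = -59/3 → (667/24, -3653/120)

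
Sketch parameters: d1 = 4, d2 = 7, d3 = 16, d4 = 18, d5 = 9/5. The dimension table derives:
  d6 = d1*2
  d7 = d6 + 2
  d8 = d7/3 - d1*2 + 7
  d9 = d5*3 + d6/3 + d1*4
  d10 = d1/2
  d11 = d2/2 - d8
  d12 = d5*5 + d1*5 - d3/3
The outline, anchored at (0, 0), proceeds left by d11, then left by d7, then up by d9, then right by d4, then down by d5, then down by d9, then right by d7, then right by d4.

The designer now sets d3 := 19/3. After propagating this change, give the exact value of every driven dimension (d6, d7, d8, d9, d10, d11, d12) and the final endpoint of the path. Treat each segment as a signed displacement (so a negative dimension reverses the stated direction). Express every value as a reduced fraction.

d6 = 8
d7 = 10
d8 = 7/3
d9 = 361/15
d10 = 2
d11 = 7/6
d12 = 242/9
endpoint = (209/6, -9/5)

Apply edit: d3 := 19/3
  d6 = d1*2 = 8
  d7 = d6 + 2 = 10
  d8 = d7/3 - d1*2 + 7 = 7/3
  d9 = d5*3 + d6/3 + d1*4 = 361/15
  d10 = d1/2 = 2
  d11 = d2/2 - d8 = 7/6
  d12 = d5*5 + d1*5 - d3/3 = 242/9
Walk from origin (0, 0):
  seg 1: left by d11 = 7/6 → (-7/6, 0)
  seg 2: left by d7 = 10 → (-67/6, 0)
  seg 3: up by d9 = 361/15 → (-67/6, 361/15)
  seg 4: right by d4 = 18 → (41/6, 361/15)
  seg 5: down by d5 = 9/5 → (41/6, 334/15)
  seg 6: down by d9 = 361/15 → (41/6, -9/5)
  seg 7: right by d7 = 10 → (101/6, -9/5)
  seg 8: right by d4 = 18 → (209/6, -9/5)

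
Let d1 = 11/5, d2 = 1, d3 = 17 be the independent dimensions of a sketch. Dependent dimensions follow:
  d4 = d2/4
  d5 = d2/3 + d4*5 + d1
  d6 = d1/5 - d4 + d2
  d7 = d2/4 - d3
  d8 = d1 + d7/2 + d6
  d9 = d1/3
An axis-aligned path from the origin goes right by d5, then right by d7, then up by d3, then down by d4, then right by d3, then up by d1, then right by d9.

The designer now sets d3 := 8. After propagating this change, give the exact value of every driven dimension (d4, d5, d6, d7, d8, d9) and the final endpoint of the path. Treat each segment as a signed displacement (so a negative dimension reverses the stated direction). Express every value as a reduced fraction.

d4 = 1/4
d5 = 227/60
d6 = 119/100
d7 = -31/4
d8 = -97/200
d9 = 11/15
endpoint = (143/30, 199/20)

Apply edit: d3 := 8
  d4 = d2/4 = 1/4
  d5 = d2/3 + d4*5 + d1 = 227/60
  d6 = d1/5 - d4 + d2 = 119/100
  d7 = d2/4 - d3 = -31/4
  d8 = d1 + d7/2 + d6 = -97/200
  d9 = d1/3 = 11/15
Walk from origin (0, 0):
  seg 1: right by d5 = 227/60 → (227/60, 0)
  seg 2: right by d7 = -31/4 → (-119/30, 0)
  seg 3: up by d3 = 8 → (-119/30, 8)
  seg 4: down by d4 = 1/4 → (-119/30, 31/4)
  seg 5: right by d3 = 8 → (121/30, 31/4)
  seg 6: up by d1 = 11/5 → (121/30, 199/20)
  seg 7: right by d9 = 11/15 → (143/30, 199/20)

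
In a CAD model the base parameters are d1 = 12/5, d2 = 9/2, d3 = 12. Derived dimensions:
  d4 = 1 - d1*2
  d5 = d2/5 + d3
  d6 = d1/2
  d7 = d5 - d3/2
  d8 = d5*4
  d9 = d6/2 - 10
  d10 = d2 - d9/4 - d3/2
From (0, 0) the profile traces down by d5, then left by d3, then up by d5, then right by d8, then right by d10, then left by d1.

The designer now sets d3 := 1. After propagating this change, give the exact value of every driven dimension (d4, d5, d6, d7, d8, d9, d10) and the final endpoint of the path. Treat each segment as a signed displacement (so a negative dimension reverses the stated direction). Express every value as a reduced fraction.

d4 = -19/5
d5 = 19/10
d6 = 6/5
d7 = 7/5
d8 = 38/5
d9 = -47/5
d10 = 127/20
endpoint = (211/20, 0)

Apply edit: d3 := 1
  d4 = 1 - d1*2 = -19/5
  d5 = d2/5 + d3 = 19/10
  d6 = d1/2 = 6/5
  d7 = d5 - d3/2 = 7/5
  d8 = d5*4 = 38/5
  d9 = d6/2 - 10 = -47/5
  d10 = d2 - d9/4 - d3/2 = 127/20
Walk from origin (0, 0):
  seg 1: down by d5 = 19/10 → (0, -19/10)
  seg 2: left by d3 = 1 → (-1, -19/10)
  seg 3: up by d5 = 19/10 → (-1, 0)
  seg 4: right by d8 = 38/5 → (33/5, 0)
  seg 5: right by d10 = 127/20 → (259/20, 0)
  seg 6: left by d1 = 12/5 → (211/20, 0)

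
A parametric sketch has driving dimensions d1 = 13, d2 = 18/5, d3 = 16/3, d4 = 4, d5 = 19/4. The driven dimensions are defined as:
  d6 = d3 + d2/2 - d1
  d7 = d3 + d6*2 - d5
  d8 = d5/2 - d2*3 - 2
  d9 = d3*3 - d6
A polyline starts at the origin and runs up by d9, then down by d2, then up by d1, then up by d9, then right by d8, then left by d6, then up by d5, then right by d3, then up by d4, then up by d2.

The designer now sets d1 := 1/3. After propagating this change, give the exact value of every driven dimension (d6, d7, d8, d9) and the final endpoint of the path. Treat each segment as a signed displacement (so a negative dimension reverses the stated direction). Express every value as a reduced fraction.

d6 = 34/5
d7 = 851/60
d8 = -417/40
d9 = 46/5
endpoint = (-1427/120, 1649/60)

Apply edit: d1 := 1/3
  d6 = d3 + d2/2 - d1 = 34/5
  d7 = d3 + d6*2 - d5 = 851/60
  d8 = d5/2 - d2*3 - 2 = -417/40
  d9 = d3*3 - d6 = 46/5
Walk from origin (0, 0):
  seg 1: up by d9 = 46/5 → (0, 46/5)
  seg 2: down by d2 = 18/5 → (0, 28/5)
  seg 3: up by d1 = 1/3 → (0, 89/15)
  seg 4: up by d9 = 46/5 → (0, 227/15)
  seg 5: right by d8 = -417/40 → (-417/40, 227/15)
  seg 6: left by d6 = 34/5 → (-689/40, 227/15)
  seg 7: up by d5 = 19/4 → (-689/40, 1193/60)
  seg 8: right by d3 = 16/3 → (-1427/120, 1193/60)
  seg 9: up by d4 = 4 → (-1427/120, 1433/60)
  seg 10: up by d2 = 18/5 → (-1427/120, 1649/60)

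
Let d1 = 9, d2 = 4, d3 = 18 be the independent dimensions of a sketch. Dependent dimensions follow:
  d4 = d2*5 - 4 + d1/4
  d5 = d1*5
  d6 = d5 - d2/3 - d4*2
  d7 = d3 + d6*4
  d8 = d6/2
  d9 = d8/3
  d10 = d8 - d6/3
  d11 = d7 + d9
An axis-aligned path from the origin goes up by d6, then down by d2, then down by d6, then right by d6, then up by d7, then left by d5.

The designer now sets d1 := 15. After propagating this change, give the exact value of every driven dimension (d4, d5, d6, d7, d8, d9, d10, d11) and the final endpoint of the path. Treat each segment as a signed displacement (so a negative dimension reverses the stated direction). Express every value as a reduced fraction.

d4 = 79/4
d5 = 75
d6 = 205/6
d7 = 464/3
d8 = 205/12
d9 = 205/36
d10 = 205/36
d11 = 5773/36
endpoint = (-245/6, 452/3)

Apply edit: d1 := 15
  d4 = d2*5 - 4 + d1/4 = 79/4
  d5 = d1*5 = 75
  d6 = d5 - d2/3 - d4*2 = 205/6
  d7 = d3 + d6*4 = 464/3
  d8 = d6/2 = 205/12
  d9 = d8/3 = 205/36
  d10 = d8 - d6/3 = 205/36
  d11 = d7 + d9 = 5773/36
Walk from origin (0, 0):
  seg 1: up by d6 = 205/6 → (0, 205/6)
  seg 2: down by d2 = 4 → (0, 181/6)
  seg 3: down by d6 = 205/6 → (0, -4)
  seg 4: right by d6 = 205/6 → (205/6, -4)
  seg 5: up by d7 = 464/3 → (205/6, 452/3)
  seg 6: left by d5 = 75 → (-245/6, 452/3)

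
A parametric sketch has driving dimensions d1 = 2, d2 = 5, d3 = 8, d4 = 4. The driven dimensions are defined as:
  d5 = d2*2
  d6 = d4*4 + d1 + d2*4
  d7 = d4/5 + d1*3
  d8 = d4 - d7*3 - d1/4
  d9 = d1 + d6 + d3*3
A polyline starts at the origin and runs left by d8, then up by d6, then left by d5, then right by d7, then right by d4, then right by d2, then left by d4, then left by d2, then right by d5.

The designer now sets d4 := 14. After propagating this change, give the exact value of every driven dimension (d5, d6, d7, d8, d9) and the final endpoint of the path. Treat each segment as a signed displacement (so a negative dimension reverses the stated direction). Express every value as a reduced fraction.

d5 = 10
d6 = 78
d7 = 44/5
d8 = -129/10
d9 = 104
endpoint = (217/10, 78)

Apply edit: d4 := 14
  d5 = d2*2 = 10
  d6 = d4*4 + d1 + d2*4 = 78
  d7 = d4/5 + d1*3 = 44/5
  d8 = d4 - d7*3 - d1/4 = -129/10
  d9 = d1 + d6 + d3*3 = 104
Walk from origin (0, 0):
  seg 1: left by d8 = -129/10 → (129/10, 0)
  seg 2: up by d6 = 78 → (129/10, 78)
  seg 3: left by d5 = 10 → (29/10, 78)
  seg 4: right by d7 = 44/5 → (117/10, 78)
  seg 5: right by d4 = 14 → (257/10, 78)
  seg 6: right by d2 = 5 → (307/10, 78)
  seg 7: left by d4 = 14 → (167/10, 78)
  seg 8: left by d2 = 5 → (117/10, 78)
  seg 9: right by d5 = 10 → (217/10, 78)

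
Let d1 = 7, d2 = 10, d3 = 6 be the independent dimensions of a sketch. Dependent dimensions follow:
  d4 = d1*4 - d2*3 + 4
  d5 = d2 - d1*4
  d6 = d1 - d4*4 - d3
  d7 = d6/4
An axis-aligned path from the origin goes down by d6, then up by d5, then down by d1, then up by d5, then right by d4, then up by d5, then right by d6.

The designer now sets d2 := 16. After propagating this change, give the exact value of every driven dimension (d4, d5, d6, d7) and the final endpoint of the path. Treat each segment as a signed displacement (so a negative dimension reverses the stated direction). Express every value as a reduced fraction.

d4 = -16
d5 = -12
d6 = 65
d7 = 65/4
endpoint = (49, -108)

Apply edit: d2 := 16
  d4 = d1*4 - d2*3 + 4 = -16
  d5 = d2 - d1*4 = -12
  d6 = d1 - d4*4 - d3 = 65
  d7 = d6/4 = 65/4
Walk from origin (0, 0):
  seg 1: down by d6 = 65 → (0, -65)
  seg 2: up by d5 = -12 → (0, -77)
  seg 3: down by d1 = 7 → (0, -84)
  seg 4: up by d5 = -12 → (0, -96)
  seg 5: right by d4 = -16 → (-16, -96)
  seg 6: up by d5 = -12 → (-16, -108)
  seg 7: right by d6 = 65 → (49, -108)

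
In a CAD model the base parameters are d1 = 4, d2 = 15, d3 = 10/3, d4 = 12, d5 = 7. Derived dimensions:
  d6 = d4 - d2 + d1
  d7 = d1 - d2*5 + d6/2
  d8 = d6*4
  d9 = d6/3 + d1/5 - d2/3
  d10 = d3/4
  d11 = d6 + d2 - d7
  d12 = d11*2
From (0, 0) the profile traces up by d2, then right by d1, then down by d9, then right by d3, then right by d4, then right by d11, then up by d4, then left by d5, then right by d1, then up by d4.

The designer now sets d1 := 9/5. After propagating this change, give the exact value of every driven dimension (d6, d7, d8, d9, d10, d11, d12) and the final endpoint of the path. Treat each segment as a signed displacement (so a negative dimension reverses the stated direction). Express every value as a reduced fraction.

Apply edit: d1 := 9/5
  d6 = d4 - d2 + d1 = -6/5
  d7 = d1 - d2*5 + d6/2 = -369/5
  d8 = d6*4 = -24/5
  d9 = d6/3 + d1/5 - d2/3 = -126/25
  d10 = d3/4 = 5/6
  d11 = d6 + d2 - d7 = 438/5
  d12 = d11*2 = 876/5
Walk from origin (0, 0):
  seg 1: up by d2 = 15 → (0, 15)
  seg 2: right by d1 = 9/5 → (9/5, 15)
  seg 3: down by d9 = -126/25 → (9/5, 501/25)
  seg 4: right by d3 = 10/3 → (77/15, 501/25)
  seg 5: right by d4 = 12 → (257/15, 501/25)
  seg 6: right by d11 = 438/5 → (1571/15, 501/25)
  seg 7: up by d4 = 12 → (1571/15, 801/25)
  seg 8: left by d5 = 7 → (1466/15, 801/25)
  seg 9: right by d1 = 9/5 → (1493/15, 801/25)
  seg 10: up by d4 = 12 → (1493/15, 1101/25)

d6 = -6/5
d7 = -369/5
d8 = -24/5
d9 = -126/25
d10 = 5/6
d11 = 438/5
d12 = 876/5
endpoint = (1493/15, 1101/25)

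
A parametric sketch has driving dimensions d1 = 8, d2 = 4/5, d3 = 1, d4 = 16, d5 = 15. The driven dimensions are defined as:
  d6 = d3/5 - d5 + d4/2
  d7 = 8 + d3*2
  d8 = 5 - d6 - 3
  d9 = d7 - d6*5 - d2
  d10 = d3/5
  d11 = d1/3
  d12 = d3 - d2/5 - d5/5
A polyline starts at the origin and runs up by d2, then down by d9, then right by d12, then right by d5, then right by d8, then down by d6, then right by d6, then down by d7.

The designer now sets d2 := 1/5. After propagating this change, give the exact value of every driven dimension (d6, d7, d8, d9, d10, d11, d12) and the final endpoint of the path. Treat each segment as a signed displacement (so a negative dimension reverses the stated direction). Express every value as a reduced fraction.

d6 = -34/5
d7 = 10
d8 = 44/5
d9 = 219/5
d10 = 1/5
d11 = 8/3
d12 = -51/25
endpoint = (374/25, -234/5)

Apply edit: d2 := 1/5
  d6 = d3/5 - d5 + d4/2 = -34/5
  d7 = 8 + d3*2 = 10
  d8 = 5 - d6 - 3 = 44/5
  d9 = d7 - d6*5 - d2 = 219/5
  d10 = d3/5 = 1/5
  d11 = d1/3 = 8/3
  d12 = d3 - d2/5 - d5/5 = -51/25
Walk from origin (0, 0):
  seg 1: up by d2 = 1/5 → (0, 1/5)
  seg 2: down by d9 = 219/5 → (0, -218/5)
  seg 3: right by d12 = -51/25 → (-51/25, -218/5)
  seg 4: right by d5 = 15 → (324/25, -218/5)
  seg 5: right by d8 = 44/5 → (544/25, -218/5)
  seg 6: down by d6 = -34/5 → (544/25, -184/5)
  seg 7: right by d6 = -34/5 → (374/25, -184/5)
  seg 8: down by d7 = 10 → (374/25, -234/5)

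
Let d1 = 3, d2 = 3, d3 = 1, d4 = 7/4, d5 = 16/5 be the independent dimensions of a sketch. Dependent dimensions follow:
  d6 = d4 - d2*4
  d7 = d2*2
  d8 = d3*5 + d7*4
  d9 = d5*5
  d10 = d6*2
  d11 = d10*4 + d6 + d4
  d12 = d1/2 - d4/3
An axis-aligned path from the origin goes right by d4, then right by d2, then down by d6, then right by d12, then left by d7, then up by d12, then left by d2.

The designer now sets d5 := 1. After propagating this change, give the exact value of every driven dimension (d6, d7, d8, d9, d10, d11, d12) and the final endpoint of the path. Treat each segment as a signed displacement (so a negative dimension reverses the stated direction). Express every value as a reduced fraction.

d6 = -41/4
d7 = 6
d8 = 29
d9 = 5
d10 = -41/2
d11 = -181/2
d12 = 11/12
endpoint = (-10/3, 67/6)

Apply edit: d5 := 1
  d6 = d4 - d2*4 = -41/4
  d7 = d2*2 = 6
  d8 = d3*5 + d7*4 = 29
  d9 = d5*5 = 5
  d10 = d6*2 = -41/2
  d11 = d10*4 + d6 + d4 = -181/2
  d12 = d1/2 - d4/3 = 11/12
Walk from origin (0, 0):
  seg 1: right by d4 = 7/4 → (7/4, 0)
  seg 2: right by d2 = 3 → (19/4, 0)
  seg 3: down by d6 = -41/4 → (19/4, 41/4)
  seg 4: right by d12 = 11/12 → (17/3, 41/4)
  seg 5: left by d7 = 6 → (-1/3, 41/4)
  seg 6: up by d12 = 11/12 → (-1/3, 67/6)
  seg 7: left by d2 = 3 → (-10/3, 67/6)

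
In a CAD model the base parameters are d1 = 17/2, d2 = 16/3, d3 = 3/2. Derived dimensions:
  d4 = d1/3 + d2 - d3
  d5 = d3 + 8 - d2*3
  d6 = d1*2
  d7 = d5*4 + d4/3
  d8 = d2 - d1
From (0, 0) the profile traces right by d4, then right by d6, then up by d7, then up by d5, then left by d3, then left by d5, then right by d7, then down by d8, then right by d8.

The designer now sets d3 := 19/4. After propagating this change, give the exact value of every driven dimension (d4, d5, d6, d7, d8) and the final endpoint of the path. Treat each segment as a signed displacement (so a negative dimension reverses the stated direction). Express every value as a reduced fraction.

Apply edit: d3 := 19/4
  d4 = d1/3 + d2 - d3 = 41/12
  d5 = d3 + 8 - d2*3 = -13/4
  d6 = d1*2 = 17
  d7 = d5*4 + d4/3 = -427/36
  d8 = d2 - d1 = -19/6
Walk from origin (0, 0):
  seg 1: right by d4 = 41/12 → (41/12, 0)
  seg 2: right by d6 = 17 → (245/12, 0)
  seg 3: up by d7 = -427/36 → (245/12, -427/36)
  seg 4: up by d5 = -13/4 → (245/12, -136/9)
  seg 5: left by d3 = 19/4 → (47/3, -136/9)
  seg 6: left by d5 = -13/4 → (227/12, -136/9)
  seg 7: right by d7 = -427/36 → (127/18, -136/9)
  seg 8: down by d8 = -19/6 → (127/18, -215/18)
  seg 9: right by d8 = -19/6 → (35/9, -215/18)

d4 = 41/12
d5 = -13/4
d6 = 17
d7 = -427/36
d8 = -19/6
endpoint = (35/9, -215/18)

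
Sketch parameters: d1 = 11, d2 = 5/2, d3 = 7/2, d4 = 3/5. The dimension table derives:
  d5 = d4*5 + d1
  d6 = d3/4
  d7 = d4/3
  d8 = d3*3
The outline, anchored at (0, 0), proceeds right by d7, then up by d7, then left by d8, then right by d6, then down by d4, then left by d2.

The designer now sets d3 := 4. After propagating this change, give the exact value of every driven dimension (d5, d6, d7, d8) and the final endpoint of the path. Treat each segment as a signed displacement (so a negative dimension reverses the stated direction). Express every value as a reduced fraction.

Apply edit: d3 := 4
  d5 = d4*5 + d1 = 14
  d6 = d3/4 = 1
  d7 = d4/3 = 1/5
  d8 = d3*3 = 12
Walk from origin (0, 0):
  seg 1: right by d7 = 1/5 → (1/5, 0)
  seg 2: up by d7 = 1/5 → (1/5, 1/5)
  seg 3: left by d8 = 12 → (-59/5, 1/5)
  seg 4: right by d6 = 1 → (-54/5, 1/5)
  seg 5: down by d4 = 3/5 → (-54/5, -2/5)
  seg 6: left by d2 = 5/2 → (-133/10, -2/5)

d5 = 14
d6 = 1
d7 = 1/5
d8 = 12
endpoint = (-133/10, -2/5)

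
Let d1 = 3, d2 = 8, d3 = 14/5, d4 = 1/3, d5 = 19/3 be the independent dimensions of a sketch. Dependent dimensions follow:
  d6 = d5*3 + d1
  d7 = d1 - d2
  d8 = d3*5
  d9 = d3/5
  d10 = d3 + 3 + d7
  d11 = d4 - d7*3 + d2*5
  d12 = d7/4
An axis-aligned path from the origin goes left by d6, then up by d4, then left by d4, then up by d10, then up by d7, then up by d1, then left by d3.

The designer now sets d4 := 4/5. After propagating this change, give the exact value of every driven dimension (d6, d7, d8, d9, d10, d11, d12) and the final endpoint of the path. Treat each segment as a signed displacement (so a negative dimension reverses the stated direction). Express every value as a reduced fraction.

d6 = 22
d7 = -5
d8 = 14
d9 = 14/25
d10 = 4/5
d11 = 279/5
d12 = -5/4
endpoint = (-128/5, -2/5)

Apply edit: d4 := 4/5
  d6 = d5*3 + d1 = 22
  d7 = d1 - d2 = -5
  d8 = d3*5 = 14
  d9 = d3/5 = 14/25
  d10 = d3 + 3 + d7 = 4/5
  d11 = d4 - d7*3 + d2*5 = 279/5
  d12 = d7/4 = -5/4
Walk from origin (0, 0):
  seg 1: left by d6 = 22 → (-22, 0)
  seg 2: up by d4 = 4/5 → (-22, 4/5)
  seg 3: left by d4 = 4/5 → (-114/5, 4/5)
  seg 4: up by d10 = 4/5 → (-114/5, 8/5)
  seg 5: up by d7 = -5 → (-114/5, -17/5)
  seg 6: up by d1 = 3 → (-114/5, -2/5)
  seg 7: left by d3 = 14/5 → (-128/5, -2/5)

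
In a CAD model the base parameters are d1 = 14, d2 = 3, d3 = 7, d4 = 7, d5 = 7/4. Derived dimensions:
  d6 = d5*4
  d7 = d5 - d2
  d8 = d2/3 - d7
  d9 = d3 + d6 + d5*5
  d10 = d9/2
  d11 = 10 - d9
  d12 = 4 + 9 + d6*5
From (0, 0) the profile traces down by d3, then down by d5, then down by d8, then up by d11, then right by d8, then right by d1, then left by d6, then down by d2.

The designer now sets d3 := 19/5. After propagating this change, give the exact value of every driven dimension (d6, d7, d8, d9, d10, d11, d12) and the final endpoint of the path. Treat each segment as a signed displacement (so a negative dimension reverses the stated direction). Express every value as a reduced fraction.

Apply edit: d3 := 19/5
  d6 = d5*4 = 7
  d7 = d5 - d2 = -5/4
  d8 = d2/3 - d7 = 9/4
  d9 = d3 + d6 + d5*5 = 391/20
  d10 = d9/2 = 391/40
  d11 = 10 - d9 = -191/20
  d12 = 4 + 9 + d6*5 = 48
Walk from origin (0, 0):
  seg 1: down by d3 = 19/5 → (0, -19/5)
  seg 2: down by d5 = 7/4 → (0, -111/20)
  seg 3: down by d8 = 9/4 → (0, -39/5)
  seg 4: up by d11 = -191/20 → (0, -347/20)
  seg 5: right by d8 = 9/4 → (9/4, -347/20)
  seg 6: right by d1 = 14 → (65/4, -347/20)
  seg 7: left by d6 = 7 → (37/4, -347/20)
  seg 8: down by d2 = 3 → (37/4, -407/20)

d6 = 7
d7 = -5/4
d8 = 9/4
d9 = 391/20
d10 = 391/40
d11 = -191/20
d12 = 48
endpoint = (37/4, -407/20)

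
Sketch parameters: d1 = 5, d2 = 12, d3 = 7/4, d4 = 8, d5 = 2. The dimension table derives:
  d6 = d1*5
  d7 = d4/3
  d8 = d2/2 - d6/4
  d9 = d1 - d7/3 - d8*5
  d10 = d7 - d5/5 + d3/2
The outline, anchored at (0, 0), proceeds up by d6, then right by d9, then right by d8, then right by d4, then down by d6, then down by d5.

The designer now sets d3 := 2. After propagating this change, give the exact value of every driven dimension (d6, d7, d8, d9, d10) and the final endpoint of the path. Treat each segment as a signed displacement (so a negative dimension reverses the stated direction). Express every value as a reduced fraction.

d6 = 25
d7 = 8/3
d8 = -1/4
d9 = 193/36
d10 = 49/15
endpoint = (118/9, -2)

Apply edit: d3 := 2
  d6 = d1*5 = 25
  d7 = d4/3 = 8/3
  d8 = d2/2 - d6/4 = -1/4
  d9 = d1 - d7/3 - d8*5 = 193/36
  d10 = d7 - d5/5 + d3/2 = 49/15
Walk from origin (0, 0):
  seg 1: up by d6 = 25 → (0, 25)
  seg 2: right by d9 = 193/36 → (193/36, 25)
  seg 3: right by d8 = -1/4 → (46/9, 25)
  seg 4: right by d4 = 8 → (118/9, 25)
  seg 5: down by d6 = 25 → (118/9, 0)
  seg 6: down by d5 = 2 → (118/9, -2)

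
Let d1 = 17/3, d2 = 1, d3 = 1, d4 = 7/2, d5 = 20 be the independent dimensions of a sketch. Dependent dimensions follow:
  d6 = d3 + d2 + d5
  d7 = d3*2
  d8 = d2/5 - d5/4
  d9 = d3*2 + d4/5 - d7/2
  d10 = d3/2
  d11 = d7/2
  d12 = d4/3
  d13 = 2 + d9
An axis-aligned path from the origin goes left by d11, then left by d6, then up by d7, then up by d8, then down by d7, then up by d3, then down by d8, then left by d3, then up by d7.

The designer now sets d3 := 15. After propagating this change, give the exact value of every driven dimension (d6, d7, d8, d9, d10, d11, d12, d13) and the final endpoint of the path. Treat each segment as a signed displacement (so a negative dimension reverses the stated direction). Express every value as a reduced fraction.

Apply edit: d3 := 15
  d6 = d3 + d2 + d5 = 36
  d7 = d3*2 = 30
  d8 = d2/5 - d5/4 = -24/5
  d9 = d3*2 + d4/5 - d7/2 = 157/10
  d10 = d3/2 = 15/2
  d11 = d7/2 = 15
  d12 = d4/3 = 7/6
  d13 = 2 + d9 = 177/10
Walk from origin (0, 0):
  seg 1: left by d11 = 15 → (-15, 0)
  seg 2: left by d6 = 36 → (-51, 0)
  seg 3: up by d7 = 30 → (-51, 30)
  seg 4: up by d8 = -24/5 → (-51, 126/5)
  seg 5: down by d7 = 30 → (-51, -24/5)
  seg 6: up by d3 = 15 → (-51, 51/5)
  seg 7: down by d8 = -24/5 → (-51, 15)
  seg 8: left by d3 = 15 → (-66, 15)
  seg 9: up by d7 = 30 → (-66, 45)

d6 = 36
d7 = 30
d8 = -24/5
d9 = 157/10
d10 = 15/2
d11 = 15
d12 = 7/6
d13 = 177/10
endpoint = (-66, 45)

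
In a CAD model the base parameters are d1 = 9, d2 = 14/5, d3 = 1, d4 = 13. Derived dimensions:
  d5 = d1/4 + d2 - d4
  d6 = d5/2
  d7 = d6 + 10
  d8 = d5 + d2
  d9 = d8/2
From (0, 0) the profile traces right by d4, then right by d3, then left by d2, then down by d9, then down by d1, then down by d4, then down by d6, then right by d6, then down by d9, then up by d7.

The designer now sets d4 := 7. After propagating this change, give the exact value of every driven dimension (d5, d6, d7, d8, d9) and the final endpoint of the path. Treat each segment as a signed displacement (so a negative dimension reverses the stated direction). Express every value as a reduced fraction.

Apply edit: d4 := 7
  d5 = d1/4 + d2 - d4 = -39/20
  d6 = d5/2 = -39/40
  d7 = d6 + 10 = 361/40
  d8 = d5 + d2 = 17/20
  d9 = d8/2 = 17/40
Walk from origin (0, 0):
  seg 1: right by d4 = 7 → (7, 0)
  seg 2: right by d3 = 1 → (8, 0)
  seg 3: left by d2 = 14/5 → (26/5, 0)
  seg 4: down by d9 = 17/40 → (26/5, -17/40)
  seg 5: down by d1 = 9 → (26/5, -377/40)
  seg 6: down by d4 = 7 → (26/5, -657/40)
  seg 7: down by d6 = -39/40 → (26/5, -309/20)
  seg 8: right by d6 = -39/40 → (169/40, -309/20)
  seg 9: down by d9 = 17/40 → (169/40, -127/8)
  seg 10: up by d7 = 361/40 → (169/40, -137/20)

d5 = -39/20
d6 = -39/40
d7 = 361/40
d8 = 17/20
d9 = 17/40
endpoint = (169/40, -137/20)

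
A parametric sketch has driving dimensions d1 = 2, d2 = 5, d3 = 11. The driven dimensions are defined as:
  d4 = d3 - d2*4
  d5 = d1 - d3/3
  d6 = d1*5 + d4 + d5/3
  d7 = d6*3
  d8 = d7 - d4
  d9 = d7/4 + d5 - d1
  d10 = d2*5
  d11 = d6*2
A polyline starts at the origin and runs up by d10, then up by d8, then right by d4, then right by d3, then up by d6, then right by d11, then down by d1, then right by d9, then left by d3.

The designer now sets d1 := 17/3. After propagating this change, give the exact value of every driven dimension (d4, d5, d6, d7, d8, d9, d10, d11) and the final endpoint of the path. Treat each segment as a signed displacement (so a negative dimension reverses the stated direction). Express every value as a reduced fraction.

Apply edit: d1 := 17/3
  d4 = d3 - d2*4 = -9
  d5 = d1 - d3/3 = 2
  d6 = d1*5 + d4 + d5/3 = 20
  d7 = d6*3 = 60
  d8 = d7 - d4 = 69
  d9 = d7/4 + d5 - d1 = 34/3
  d10 = d2*5 = 25
  d11 = d6*2 = 40
Walk from origin (0, 0):
  seg 1: up by d10 = 25 → (0, 25)
  seg 2: up by d8 = 69 → (0, 94)
  seg 3: right by d4 = -9 → (-9, 94)
  seg 4: right by d3 = 11 → (2, 94)
  seg 5: up by d6 = 20 → (2, 114)
  seg 6: right by d11 = 40 → (42, 114)
  seg 7: down by d1 = 17/3 → (42, 325/3)
  seg 8: right by d9 = 34/3 → (160/3, 325/3)
  seg 9: left by d3 = 11 → (127/3, 325/3)

d4 = -9
d5 = 2
d6 = 20
d7 = 60
d8 = 69
d9 = 34/3
d10 = 25
d11 = 40
endpoint = (127/3, 325/3)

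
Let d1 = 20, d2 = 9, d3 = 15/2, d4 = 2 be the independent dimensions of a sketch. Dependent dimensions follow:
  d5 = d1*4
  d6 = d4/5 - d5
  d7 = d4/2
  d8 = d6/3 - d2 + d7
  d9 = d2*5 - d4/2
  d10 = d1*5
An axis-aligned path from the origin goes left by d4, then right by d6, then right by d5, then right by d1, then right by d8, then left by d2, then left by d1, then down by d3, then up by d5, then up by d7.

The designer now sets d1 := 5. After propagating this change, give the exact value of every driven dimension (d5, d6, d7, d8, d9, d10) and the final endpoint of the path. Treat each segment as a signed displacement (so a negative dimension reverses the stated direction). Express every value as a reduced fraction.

d5 = 20
d6 = -98/5
d7 = 1
d8 = -218/15
d9 = 44
d10 = 25
endpoint = (-377/15, 27/2)

Apply edit: d1 := 5
  d5 = d1*4 = 20
  d6 = d4/5 - d5 = -98/5
  d7 = d4/2 = 1
  d8 = d6/3 - d2 + d7 = -218/15
  d9 = d2*5 - d4/2 = 44
  d10 = d1*5 = 25
Walk from origin (0, 0):
  seg 1: left by d4 = 2 → (-2, 0)
  seg 2: right by d6 = -98/5 → (-108/5, 0)
  seg 3: right by d5 = 20 → (-8/5, 0)
  seg 4: right by d1 = 5 → (17/5, 0)
  seg 5: right by d8 = -218/15 → (-167/15, 0)
  seg 6: left by d2 = 9 → (-302/15, 0)
  seg 7: left by d1 = 5 → (-377/15, 0)
  seg 8: down by d3 = 15/2 → (-377/15, -15/2)
  seg 9: up by d5 = 20 → (-377/15, 25/2)
  seg 10: up by d7 = 1 → (-377/15, 27/2)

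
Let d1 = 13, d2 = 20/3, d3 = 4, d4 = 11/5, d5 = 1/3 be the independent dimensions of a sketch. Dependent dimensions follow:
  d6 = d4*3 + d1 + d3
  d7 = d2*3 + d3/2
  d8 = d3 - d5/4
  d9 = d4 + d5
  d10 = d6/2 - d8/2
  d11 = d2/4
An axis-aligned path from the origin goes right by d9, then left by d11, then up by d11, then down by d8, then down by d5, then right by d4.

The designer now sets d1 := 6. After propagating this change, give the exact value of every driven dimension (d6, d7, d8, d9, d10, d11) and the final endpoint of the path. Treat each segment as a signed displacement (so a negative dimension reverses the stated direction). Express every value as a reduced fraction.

d6 = 83/5
d7 = 22
d8 = 47/12
d9 = 38/15
d10 = 761/120
d11 = 5/3
endpoint = (46/15, -31/12)

Apply edit: d1 := 6
  d6 = d4*3 + d1 + d3 = 83/5
  d7 = d2*3 + d3/2 = 22
  d8 = d3 - d5/4 = 47/12
  d9 = d4 + d5 = 38/15
  d10 = d6/2 - d8/2 = 761/120
  d11 = d2/4 = 5/3
Walk from origin (0, 0):
  seg 1: right by d9 = 38/15 → (38/15, 0)
  seg 2: left by d11 = 5/3 → (13/15, 0)
  seg 3: up by d11 = 5/3 → (13/15, 5/3)
  seg 4: down by d8 = 47/12 → (13/15, -9/4)
  seg 5: down by d5 = 1/3 → (13/15, -31/12)
  seg 6: right by d4 = 11/5 → (46/15, -31/12)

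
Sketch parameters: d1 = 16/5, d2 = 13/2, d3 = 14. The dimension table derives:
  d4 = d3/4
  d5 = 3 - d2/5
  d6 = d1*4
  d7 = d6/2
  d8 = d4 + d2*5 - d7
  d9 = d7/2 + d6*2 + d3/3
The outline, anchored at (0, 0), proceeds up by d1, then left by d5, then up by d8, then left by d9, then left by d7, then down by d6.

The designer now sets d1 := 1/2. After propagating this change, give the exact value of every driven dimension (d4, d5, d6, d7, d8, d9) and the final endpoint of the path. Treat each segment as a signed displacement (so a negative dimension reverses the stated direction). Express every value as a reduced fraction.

d4 = 7/2
d5 = 17/10
d6 = 2
d7 = 1
d8 = 35
d9 = 55/6
endpoint = (-178/15, 67/2)

Apply edit: d1 := 1/2
  d4 = d3/4 = 7/2
  d5 = 3 - d2/5 = 17/10
  d6 = d1*4 = 2
  d7 = d6/2 = 1
  d8 = d4 + d2*5 - d7 = 35
  d9 = d7/2 + d6*2 + d3/3 = 55/6
Walk from origin (0, 0):
  seg 1: up by d1 = 1/2 → (0, 1/2)
  seg 2: left by d5 = 17/10 → (-17/10, 1/2)
  seg 3: up by d8 = 35 → (-17/10, 71/2)
  seg 4: left by d9 = 55/6 → (-163/15, 71/2)
  seg 5: left by d7 = 1 → (-178/15, 71/2)
  seg 6: down by d6 = 2 → (-178/15, 67/2)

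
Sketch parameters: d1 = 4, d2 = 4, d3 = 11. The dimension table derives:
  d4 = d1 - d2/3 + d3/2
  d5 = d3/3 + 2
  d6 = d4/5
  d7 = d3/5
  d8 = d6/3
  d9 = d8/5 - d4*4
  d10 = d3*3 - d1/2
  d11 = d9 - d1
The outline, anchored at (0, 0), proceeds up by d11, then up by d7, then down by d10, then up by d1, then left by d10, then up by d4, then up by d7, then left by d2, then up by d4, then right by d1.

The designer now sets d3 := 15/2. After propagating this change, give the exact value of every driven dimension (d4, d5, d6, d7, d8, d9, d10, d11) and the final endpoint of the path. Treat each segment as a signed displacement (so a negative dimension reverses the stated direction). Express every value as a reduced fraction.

Apply edit: d3 := 15/2
  d4 = d1 - d2/3 + d3/2 = 77/12
  d5 = d3/3 + 2 = 9/2
  d6 = d4/5 = 77/60
  d7 = d3/5 = 3/2
  d8 = d6/3 = 77/180
  d9 = d8/5 - d4*4 = -23023/900
  d10 = d3*3 - d1/2 = 41/2
  d11 = d9 - d1 = -26623/900
Walk from origin (0, 0):
  seg 1: up by d11 = -26623/900 → (0, -26623/900)
  seg 2: up by d7 = 3/2 → (0, -25273/900)
  seg 3: down by d10 = 41/2 → (0, -43723/900)
  seg 4: up by d1 = 4 → (0, -40123/900)
  seg 5: left by d10 = 41/2 → (-41/2, -40123/900)
  seg 6: up by d4 = 77/12 → (-41/2, -8587/225)
  seg 7: up by d7 = 3/2 → (-41/2, -16499/450)
  seg 8: left by d2 = 4 → (-49/2, -16499/450)
  seg 9: up by d4 = 77/12 → (-49/2, -27223/900)
  seg 10: right by d1 = 4 → (-41/2, -27223/900)

d4 = 77/12
d5 = 9/2
d6 = 77/60
d7 = 3/2
d8 = 77/180
d9 = -23023/900
d10 = 41/2
d11 = -26623/900
endpoint = (-41/2, -27223/900)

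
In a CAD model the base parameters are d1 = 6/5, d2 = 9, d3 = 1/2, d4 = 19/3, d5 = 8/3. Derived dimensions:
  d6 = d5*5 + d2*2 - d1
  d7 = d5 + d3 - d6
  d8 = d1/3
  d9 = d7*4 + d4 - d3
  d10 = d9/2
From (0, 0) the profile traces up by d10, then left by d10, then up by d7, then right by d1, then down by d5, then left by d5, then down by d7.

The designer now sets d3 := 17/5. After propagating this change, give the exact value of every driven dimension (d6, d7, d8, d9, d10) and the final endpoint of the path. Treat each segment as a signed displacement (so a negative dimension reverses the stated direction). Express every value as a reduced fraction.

d6 = 452/15
d7 = -361/15
d8 = 2/5
d9 = -280/3
d10 = -140/3
endpoint = (226/5, -148/3)

Apply edit: d3 := 17/5
  d6 = d5*5 + d2*2 - d1 = 452/15
  d7 = d5 + d3 - d6 = -361/15
  d8 = d1/3 = 2/5
  d9 = d7*4 + d4 - d3 = -280/3
  d10 = d9/2 = -140/3
Walk from origin (0, 0):
  seg 1: up by d10 = -140/3 → (0, -140/3)
  seg 2: left by d10 = -140/3 → (140/3, -140/3)
  seg 3: up by d7 = -361/15 → (140/3, -1061/15)
  seg 4: right by d1 = 6/5 → (718/15, -1061/15)
  seg 5: down by d5 = 8/3 → (718/15, -367/5)
  seg 6: left by d5 = 8/3 → (226/5, -367/5)
  seg 7: down by d7 = -361/15 → (226/5, -148/3)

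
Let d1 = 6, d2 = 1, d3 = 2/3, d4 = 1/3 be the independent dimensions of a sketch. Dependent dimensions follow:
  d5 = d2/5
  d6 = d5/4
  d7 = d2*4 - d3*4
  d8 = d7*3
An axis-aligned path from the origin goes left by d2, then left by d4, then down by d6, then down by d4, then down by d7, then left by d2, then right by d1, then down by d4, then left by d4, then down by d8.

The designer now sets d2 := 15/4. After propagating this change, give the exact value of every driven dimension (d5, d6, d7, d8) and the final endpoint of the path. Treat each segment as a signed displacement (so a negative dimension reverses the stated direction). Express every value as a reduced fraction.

d5 = 3/4
d6 = 3/16
d7 = 37/3
d8 = 37
endpoint = (-13/6, -803/16)

Apply edit: d2 := 15/4
  d5 = d2/5 = 3/4
  d6 = d5/4 = 3/16
  d7 = d2*4 - d3*4 = 37/3
  d8 = d7*3 = 37
Walk from origin (0, 0):
  seg 1: left by d2 = 15/4 → (-15/4, 0)
  seg 2: left by d4 = 1/3 → (-49/12, 0)
  seg 3: down by d6 = 3/16 → (-49/12, -3/16)
  seg 4: down by d4 = 1/3 → (-49/12, -25/48)
  seg 5: down by d7 = 37/3 → (-49/12, -617/48)
  seg 6: left by d2 = 15/4 → (-47/6, -617/48)
  seg 7: right by d1 = 6 → (-11/6, -617/48)
  seg 8: down by d4 = 1/3 → (-11/6, -211/16)
  seg 9: left by d4 = 1/3 → (-13/6, -211/16)
  seg 10: down by d8 = 37 → (-13/6, -803/16)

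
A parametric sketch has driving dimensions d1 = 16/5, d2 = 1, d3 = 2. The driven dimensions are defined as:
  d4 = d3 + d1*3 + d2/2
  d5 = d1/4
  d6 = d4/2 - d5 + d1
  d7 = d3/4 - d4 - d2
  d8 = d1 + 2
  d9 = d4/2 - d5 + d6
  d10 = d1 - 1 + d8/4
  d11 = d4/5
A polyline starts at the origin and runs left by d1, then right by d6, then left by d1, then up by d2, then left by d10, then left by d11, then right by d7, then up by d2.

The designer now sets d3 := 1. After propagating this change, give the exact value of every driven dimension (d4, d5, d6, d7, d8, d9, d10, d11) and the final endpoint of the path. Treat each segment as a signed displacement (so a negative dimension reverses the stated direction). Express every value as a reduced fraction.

Apply edit: d3 := 1
  d4 = d3 + d1*3 + d2/2 = 111/10
  d5 = d1/4 = 4/5
  d6 = d4/2 - d5 + d1 = 159/20
  d7 = d3/4 - d4 - d2 = -237/20
  d8 = d1 + 2 = 26/5
  d9 = d4/2 - d5 + d6 = 127/10
  d10 = d1 - 1 + d8/4 = 7/2
  d11 = d4/5 = 111/50
Walk from origin (0, 0):
  seg 1: left by d1 = 16/5 → (-16/5, 0)
  seg 2: right by d6 = 159/20 → (19/4, 0)
  seg 3: left by d1 = 16/5 → (31/20, 0)
  seg 4: up by d2 = 1 → (31/20, 1)
  seg 5: left by d10 = 7/2 → (-39/20, 1)
  seg 6: left by d11 = 111/50 → (-417/100, 1)
  seg 7: right by d7 = -237/20 → (-801/50, 1)
  seg 8: up by d2 = 1 → (-801/50, 2)

d4 = 111/10
d5 = 4/5
d6 = 159/20
d7 = -237/20
d8 = 26/5
d9 = 127/10
d10 = 7/2
d11 = 111/50
endpoint = (-801/50, 2)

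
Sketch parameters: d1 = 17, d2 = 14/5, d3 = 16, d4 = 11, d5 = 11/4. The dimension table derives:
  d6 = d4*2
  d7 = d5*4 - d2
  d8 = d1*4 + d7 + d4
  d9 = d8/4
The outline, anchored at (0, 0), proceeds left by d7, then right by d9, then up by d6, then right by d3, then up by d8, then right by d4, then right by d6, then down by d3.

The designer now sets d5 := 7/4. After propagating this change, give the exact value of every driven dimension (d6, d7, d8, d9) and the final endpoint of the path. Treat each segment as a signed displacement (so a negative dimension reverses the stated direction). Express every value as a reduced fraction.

Apply edit: d5 := 7/4
  d6 = d4*2 = 22
  d7 = d5*4 - d2 = 21/5
  d8 = d1*4 + d7 + d4 = 416/5
  d9 = d8/4 = 104/5
Walk from origin (0, 0):
  seg 1: left by d7 = 21/5 → (-21/5, 0)
  seg 2: right by d9 = 104/5 → (83/5, 0)
  seg 3: up by d6 = 22 → (83/5, 22)
  seg 4: right by d3 = 16 → (163/5, 22)
  seg 5: up by d8 = 416/5 → (163/5, 526/5)
  seg 6: right by d4 = 11 → (218/5, 526/5)
  seg 7: right by d6 = 22 → (328/5, 526/5)
  seg 8: down by d3 = 16 → (328/5, 446/5)

d6 = 22
d7 = 21/5
d8 = 416/5
d9 = 104/5
endpoint = (328/5, 446/5)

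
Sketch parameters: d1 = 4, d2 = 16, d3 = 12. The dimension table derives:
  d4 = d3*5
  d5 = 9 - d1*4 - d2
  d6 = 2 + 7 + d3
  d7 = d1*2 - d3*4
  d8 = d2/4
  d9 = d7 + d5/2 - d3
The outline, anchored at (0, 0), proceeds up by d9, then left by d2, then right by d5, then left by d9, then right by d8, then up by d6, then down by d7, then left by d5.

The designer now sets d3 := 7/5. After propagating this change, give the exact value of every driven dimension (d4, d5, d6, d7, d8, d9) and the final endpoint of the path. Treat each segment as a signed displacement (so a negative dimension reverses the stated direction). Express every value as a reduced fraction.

d4 = 7
d5 = -23
d6 = 52/5
d7 = 12/5
d8 = 4
d9 = -21/2
endpoint = (-3/2, -5/2)

Apply edit: d3 := 7/5
  d4 = d3*5 = 7
  d5 = 9 - d1*4 - d2 = -23
  d6 = 2 + 7 + d3 = 52/5
  d7 = d1*2 - d3*4 = 12/5
  d8 = d2/4 = 4
  d9 = d7 + d5/2 - d3 = -21/2
Walk from origin (0, 0):
  seg 1: up by d9 = -21/2 → (0, -21/2)
  seg 2: left by d2 = 16 → (-16, -21/2)
  seg 3: right by d5 = -23 → (-39, -21/2)
  seg 4: left by d9 = -21/2 → (-57/2, -21/2)
  seg 5: right by d8 = 4 → (-49/2, -21/2)
  seg 6: up by d6 = 52/5 → (-49/2, -1/10)
  seg 7: down by d7 = 12/5 → (-49/2, -5/2)
  seg 8: left by d5 = -23 → (-3/2, -5/2)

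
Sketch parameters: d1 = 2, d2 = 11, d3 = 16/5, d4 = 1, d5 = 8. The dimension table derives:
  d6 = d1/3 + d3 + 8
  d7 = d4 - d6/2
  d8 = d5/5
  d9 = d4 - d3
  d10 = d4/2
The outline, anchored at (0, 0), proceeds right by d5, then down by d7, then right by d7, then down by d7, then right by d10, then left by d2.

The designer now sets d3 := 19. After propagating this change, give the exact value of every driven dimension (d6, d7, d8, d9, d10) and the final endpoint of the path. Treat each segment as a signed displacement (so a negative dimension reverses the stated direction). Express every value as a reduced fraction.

Apply edit: d3 := 19
  d6 = d1/3 + d3 + 8 = 83/3
  d7 = d4 - d6/2 = -77/6
  d8 = d5/5 = 8/5
  d9 = d4 - d3 = -18
  d10 = d4/2 = 1/2
Walk from origin (0, 0):
  seg 1: right by d5 = 8 → (8, 0)
  seg 2: down by d7 = -77/6 → (8, 77/6)
  seg 3: right by d7 = -77/6 → (-29/6, 77/6)
  seg 4: down by d7 = -77/6 → (-29/6, 77/3)
  seg 5: right by d10 = 1/2 → (-13/3, 77/3)
  seg 6: left by d2 = 11 → (-46/3, 77/3)

d6 = 83/3
d7 = -77/6
d8 = 8/5
d9 = -18
d10 = 1/2
endpoint = (-46/3, 77/3)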